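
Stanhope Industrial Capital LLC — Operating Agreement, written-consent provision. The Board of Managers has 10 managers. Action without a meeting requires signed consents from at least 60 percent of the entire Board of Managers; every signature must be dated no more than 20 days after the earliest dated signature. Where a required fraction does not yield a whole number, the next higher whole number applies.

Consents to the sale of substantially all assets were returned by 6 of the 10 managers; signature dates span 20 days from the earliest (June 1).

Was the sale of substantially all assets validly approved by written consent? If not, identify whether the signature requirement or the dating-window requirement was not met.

Effective — both the signature and dating-window requirements are satisfied.

Signatures required: at least 60 percent of 10 — 3/5 of 10 = 6, so 6 needed; 6 signed. Sufficient.
Dating window: the latest signature is 20 days after the earliest; the limit is 20 days. Within the window.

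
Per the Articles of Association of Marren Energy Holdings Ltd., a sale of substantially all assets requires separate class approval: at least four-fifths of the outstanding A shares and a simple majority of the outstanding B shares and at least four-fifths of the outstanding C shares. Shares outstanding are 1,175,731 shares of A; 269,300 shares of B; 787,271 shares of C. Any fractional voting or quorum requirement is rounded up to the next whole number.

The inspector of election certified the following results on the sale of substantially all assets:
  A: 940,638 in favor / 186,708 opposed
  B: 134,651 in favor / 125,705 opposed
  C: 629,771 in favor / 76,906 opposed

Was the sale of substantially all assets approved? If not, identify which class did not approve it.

A: 4/5 of 1175731 = 940584.80, rounded up to 940585; 940,585 required, 940,638 in favor — approved.
B: a majority of 269300 is 134651; 134,651 required, 134,651 in favor — approved.
C: 4/5 of 787271 = 629816.80, rounded up to 629817; 629,817 required, 629,771 in favor — not approved.

Not approved — the C shares did not give the required vote.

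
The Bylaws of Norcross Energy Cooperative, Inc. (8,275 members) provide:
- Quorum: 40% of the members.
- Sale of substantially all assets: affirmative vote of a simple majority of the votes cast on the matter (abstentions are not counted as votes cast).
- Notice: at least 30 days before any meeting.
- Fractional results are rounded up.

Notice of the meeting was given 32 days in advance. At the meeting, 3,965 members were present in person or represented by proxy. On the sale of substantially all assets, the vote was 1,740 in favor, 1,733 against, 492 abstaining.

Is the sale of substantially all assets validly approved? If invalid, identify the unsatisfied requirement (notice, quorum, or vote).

Notice: 32 days given; 30 required. Satisfied.
Quorum: 40% of 8,275 = 3,310; 3,965 present. Satisfied.
Vote: requires a majority of the votes cast (3,965 − 492 abstaining = 3,473); a majority of 3473 is 1737, so 1,737 needed; 1,740 in favor. Satisfied.

Valid — all requirements satisfied.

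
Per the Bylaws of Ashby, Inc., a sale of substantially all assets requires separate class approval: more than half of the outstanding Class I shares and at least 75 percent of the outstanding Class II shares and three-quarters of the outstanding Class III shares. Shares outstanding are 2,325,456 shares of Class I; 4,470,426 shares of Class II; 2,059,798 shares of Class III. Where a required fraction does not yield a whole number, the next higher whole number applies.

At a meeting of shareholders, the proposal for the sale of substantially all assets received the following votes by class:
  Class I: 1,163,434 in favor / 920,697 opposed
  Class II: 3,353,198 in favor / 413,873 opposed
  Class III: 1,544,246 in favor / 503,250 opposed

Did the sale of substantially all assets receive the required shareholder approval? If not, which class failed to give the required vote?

Not approved — the Class III shares did not give the required vote.

Class I: a majority of 2325456 is 1162729; 1,162,729 required, 1,163,434 in favor — approved.
Class II: 3/4 of 4470426 = 3352819.50, rounded up to 3352820; 3,352,820 required, 3,353,198 in favor — approved.
Class III: 3/4 of 2059798 = 1544848.50, rounded up to 1544849; 1,544,849 required, 1,544,246 in favor — not approved.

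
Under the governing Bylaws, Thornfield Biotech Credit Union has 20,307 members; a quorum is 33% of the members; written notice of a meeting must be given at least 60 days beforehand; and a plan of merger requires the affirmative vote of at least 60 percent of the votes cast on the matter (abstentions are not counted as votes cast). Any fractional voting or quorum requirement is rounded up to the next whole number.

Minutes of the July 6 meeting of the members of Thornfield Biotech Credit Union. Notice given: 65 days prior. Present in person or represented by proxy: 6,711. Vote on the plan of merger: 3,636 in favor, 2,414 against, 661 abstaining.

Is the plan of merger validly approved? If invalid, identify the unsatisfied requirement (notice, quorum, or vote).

Notice: 65 days given; 60 required. Satisfied.
Quorum: 33% of 20,307 = 6,701.31, rounded up to 6,702; 6,711 present. Satisfied.
Vote: requires three-fifths of the votes cast (6,711 − 661 abstaining = 6,050); 3/5 of 6050 = 3630, so 3,630 needed; 3,636 in favor. Satisfied.

Valid — all requirements satisfied.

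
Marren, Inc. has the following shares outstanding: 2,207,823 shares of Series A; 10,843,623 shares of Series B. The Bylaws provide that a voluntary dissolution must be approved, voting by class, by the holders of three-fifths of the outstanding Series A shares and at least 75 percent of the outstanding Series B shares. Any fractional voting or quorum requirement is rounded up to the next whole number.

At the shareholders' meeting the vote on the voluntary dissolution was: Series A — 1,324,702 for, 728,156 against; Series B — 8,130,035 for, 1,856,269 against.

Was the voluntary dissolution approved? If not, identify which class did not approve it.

Not approved — the Series B shares did not give the required vote.

Series A: 3/5 of 2207823 = 1324693.80, rounded up to 1324694; 1,324,694 required, 1,324,702 in favor — approved.
Series B: 3/4 of 10843623 = 8132717.25, rounded up to 8132718; 8,132,718 required, 8,130,035 in favor — not approved.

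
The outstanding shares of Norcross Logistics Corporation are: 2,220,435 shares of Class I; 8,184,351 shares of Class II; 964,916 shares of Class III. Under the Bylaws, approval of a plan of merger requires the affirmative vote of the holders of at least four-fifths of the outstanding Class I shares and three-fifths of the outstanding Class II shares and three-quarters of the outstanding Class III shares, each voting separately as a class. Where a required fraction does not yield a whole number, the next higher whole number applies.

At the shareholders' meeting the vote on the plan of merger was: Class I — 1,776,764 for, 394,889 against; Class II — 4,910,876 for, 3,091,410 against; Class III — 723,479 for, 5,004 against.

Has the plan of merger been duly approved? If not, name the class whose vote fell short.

Class I: 4/5 of 2220435 = 1776348; 1,776,348 required, 1,776,764 in favor — approved.
Class II: 3/5 of 8184351 = 4910610.60, rounded up to 4910611; 4,910,611 required, 4,910,876 in favor — approved.
Class III: 3/4 of 964916 = 723687; 723,687 required, 723,479 in favor — not approved.

Not approved — the Class III shares did not give the required vote.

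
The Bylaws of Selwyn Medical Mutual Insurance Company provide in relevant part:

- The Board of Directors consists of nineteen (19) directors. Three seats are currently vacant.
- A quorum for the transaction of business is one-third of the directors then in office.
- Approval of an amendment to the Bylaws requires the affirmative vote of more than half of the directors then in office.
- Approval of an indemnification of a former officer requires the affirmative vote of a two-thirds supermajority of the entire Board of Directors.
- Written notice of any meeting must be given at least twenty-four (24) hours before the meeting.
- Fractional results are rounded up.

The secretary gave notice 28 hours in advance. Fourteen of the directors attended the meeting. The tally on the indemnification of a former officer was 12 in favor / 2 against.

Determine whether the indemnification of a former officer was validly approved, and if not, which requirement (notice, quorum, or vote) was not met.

Notice: 28 hours given; 24 required (28 ≥ 24). Satisfied.
Quorum: 14 present; quorum is 6. Satisfied.
Vote: the indemnification of a former officer requires two-thirds of the entire Board of Directors (19). 2/3 of 19 = 12.67, rounded up to 13, so 13 affirmative votes are needed; 12 voted in favor. Not satisfied.

Invalid — vote requirement not satisfied.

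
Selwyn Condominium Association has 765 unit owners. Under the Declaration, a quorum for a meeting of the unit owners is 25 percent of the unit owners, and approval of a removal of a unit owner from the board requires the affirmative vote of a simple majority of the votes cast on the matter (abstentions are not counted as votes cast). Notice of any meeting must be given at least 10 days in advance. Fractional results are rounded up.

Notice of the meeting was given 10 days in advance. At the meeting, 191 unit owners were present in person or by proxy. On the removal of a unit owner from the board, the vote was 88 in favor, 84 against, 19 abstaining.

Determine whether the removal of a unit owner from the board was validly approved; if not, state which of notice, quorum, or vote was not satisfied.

Notice: 10 days given; 10 required. Satisfied.
Quorum: 25% of 765 = 191.25, rounded up to 192; 191 present. Not satisfied.
Vote: requires a majority of the votes cast (191 − 19 abstaining = 172); a majority of 172 is 87, so 87 needed; 88 in favor. Satisfied.

Invalid — quorum requirement not satisfied.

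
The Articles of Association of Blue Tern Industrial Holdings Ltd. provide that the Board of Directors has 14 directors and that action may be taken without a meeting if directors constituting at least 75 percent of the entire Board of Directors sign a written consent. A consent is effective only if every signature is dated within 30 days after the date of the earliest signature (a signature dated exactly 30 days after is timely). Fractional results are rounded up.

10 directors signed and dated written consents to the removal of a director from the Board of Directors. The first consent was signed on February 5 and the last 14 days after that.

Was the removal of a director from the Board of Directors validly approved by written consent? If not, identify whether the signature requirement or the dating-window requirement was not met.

Signatures required: at least 75 percent of 14 — 3/4 of 14 = 10.50, rounded up to 11, so 11 needed; 10 signed. Insufficient.
Dating window: the latest signature is 14 days after the earliest; the limit is 30 days. Within the window.

Not effective — insufficient signatures.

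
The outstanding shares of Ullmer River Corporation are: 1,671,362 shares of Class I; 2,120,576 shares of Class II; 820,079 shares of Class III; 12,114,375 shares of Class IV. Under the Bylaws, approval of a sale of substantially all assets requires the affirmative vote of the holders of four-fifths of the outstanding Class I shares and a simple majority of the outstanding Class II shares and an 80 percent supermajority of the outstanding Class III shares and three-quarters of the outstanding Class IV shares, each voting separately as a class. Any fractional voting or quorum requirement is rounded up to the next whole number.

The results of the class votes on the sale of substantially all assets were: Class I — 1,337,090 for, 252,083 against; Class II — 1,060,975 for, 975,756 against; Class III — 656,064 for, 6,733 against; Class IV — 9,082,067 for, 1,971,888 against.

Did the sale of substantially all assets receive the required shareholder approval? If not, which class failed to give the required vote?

Class I: 4/5 of 1671362 = 1337089.60, rounded up to 1337090; 1,337,090 required, 1,337,090 in favor — approved.
Class II: a majority of 2120576 is 1060289; 1,060,289 required, 1,060,975 in favor — approved.
Class III: 4/5 of 820079 = 656063.20, rounded up to 656064; 656,064 required, 656,064 in favor — approved.
Class IV: 3/4 of 12114375 = 9085781.25, rounded up to 9085782; 9,085,782 required, 9,082,067 in favor — not approved.

Not approved — the Class IV shares did not give the required vote.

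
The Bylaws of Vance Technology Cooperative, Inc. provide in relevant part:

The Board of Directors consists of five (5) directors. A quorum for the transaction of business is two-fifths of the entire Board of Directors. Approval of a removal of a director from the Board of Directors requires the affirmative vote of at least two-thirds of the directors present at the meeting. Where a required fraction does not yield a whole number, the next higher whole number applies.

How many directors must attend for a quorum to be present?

2

2/5 of 5 = 2.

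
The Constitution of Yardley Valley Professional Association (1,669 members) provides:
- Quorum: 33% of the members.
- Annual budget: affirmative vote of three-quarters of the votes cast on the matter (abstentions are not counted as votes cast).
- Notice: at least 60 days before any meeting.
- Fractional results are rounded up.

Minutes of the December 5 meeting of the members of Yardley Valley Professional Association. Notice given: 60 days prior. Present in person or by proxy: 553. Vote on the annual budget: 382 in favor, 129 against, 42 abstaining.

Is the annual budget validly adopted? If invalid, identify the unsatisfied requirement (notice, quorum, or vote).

Invalid — vote requirement not satisfied.

Notice: 60 days given; 60 required. Satisfied.
Quorum: 33% of 1,669 = 550.77, rounded up to 551; 553 present. Satisfied.
Vote: requires three-fourths of the votes cast (553 − 42 abstaining = 511); 3/4 of 511 = 383.25, rounded up to 384, so 384 needed; 382 in favor. Not satisfied.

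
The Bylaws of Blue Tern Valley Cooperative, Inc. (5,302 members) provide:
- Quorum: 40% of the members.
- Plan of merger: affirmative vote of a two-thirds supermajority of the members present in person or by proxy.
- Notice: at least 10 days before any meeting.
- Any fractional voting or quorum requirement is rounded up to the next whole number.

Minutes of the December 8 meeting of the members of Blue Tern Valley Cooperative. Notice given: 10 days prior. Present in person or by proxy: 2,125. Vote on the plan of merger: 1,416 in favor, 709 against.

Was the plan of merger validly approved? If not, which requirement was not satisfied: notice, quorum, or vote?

Invalid — vote requirement not satisfied.

Notice: 10 days given; 10 required. Satisfied.
Quorum: 40% of 5,302 = 2,120.80, rounded up to 2,121; 2,125 present. Satisfied.
Vote: requires two-thirds of those present (2,125); 2/3 of 2125 = 1416.67, rounded up to 1417, so 1,417 needed; 1,416 in favor. Not satisfied.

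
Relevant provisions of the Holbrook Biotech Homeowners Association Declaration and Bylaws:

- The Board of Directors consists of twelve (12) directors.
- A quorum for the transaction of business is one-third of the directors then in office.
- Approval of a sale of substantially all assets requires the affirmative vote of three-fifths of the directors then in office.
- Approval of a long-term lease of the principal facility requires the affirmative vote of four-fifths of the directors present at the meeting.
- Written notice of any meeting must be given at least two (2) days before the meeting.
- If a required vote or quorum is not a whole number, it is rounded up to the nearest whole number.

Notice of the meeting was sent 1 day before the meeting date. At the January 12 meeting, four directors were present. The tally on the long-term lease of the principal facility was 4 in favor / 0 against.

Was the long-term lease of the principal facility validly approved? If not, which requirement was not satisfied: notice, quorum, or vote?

Invalid — notice requirement not satisfied.

Notice: 1 day given; 2 required (1 < 2). Not satisfied.
Quorum: 4 present; quorum is 4. Satisfied.
Vote: the long-term lease of the principal facility requires four-fifths of the directors present (4). 4/5 of 4 = 3.20, rounded up to 4, so 4 affirmative votes are needed; 4 voted in favor. Satisfied.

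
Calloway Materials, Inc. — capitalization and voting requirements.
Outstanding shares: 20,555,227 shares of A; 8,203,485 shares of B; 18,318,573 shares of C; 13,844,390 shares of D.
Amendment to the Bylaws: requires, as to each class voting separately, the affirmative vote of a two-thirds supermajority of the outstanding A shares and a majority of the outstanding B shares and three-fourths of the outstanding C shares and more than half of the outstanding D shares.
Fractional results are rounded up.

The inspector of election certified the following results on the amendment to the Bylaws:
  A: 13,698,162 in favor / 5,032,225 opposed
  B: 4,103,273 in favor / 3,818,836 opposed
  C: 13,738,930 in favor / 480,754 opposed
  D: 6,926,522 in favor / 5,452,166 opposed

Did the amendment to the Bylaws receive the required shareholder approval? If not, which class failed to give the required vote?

A: 2/3 of 20555227 = 13703484.67, rounded up to 13703485; 13,703,485 required, 13,698,162 in favor — not approved.
B: a majority of 8203485 is 4101743; 4,101,743 required, 4,103,273 in favor — approved.
C: 3/4 of 18318573 = 13738929.75, rounded up to 13738930; 13,738,930 required, 13,738,930 in favor — approved.
D: a majority of 13844390 is 6922196; 6,922,196 required, 6,926,522 in favor — approved.

Not approved — the A shares did not give the required vote.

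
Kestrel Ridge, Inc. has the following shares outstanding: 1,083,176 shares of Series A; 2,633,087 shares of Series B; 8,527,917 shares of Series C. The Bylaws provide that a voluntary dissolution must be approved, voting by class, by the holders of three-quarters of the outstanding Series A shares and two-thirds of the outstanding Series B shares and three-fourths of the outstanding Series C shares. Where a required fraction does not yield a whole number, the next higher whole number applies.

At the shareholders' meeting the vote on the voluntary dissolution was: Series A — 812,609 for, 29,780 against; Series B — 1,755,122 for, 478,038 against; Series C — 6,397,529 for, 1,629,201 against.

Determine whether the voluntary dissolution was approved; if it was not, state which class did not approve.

Series A: 3/4 of 1083176 = 812382; 812,382 required, 812,609 in favor — approved.
Series B: 2/3 of 2633087 = 1755391.33, rounded up to 1755392; 1,755,392 required, 1,755,122 in favor — not approved.
Series C: 3/4 of 8527917 = 6395937.75, rounded up to 6395938; 6,395,938 required, 6,397,529 in favor — approved.

Not approved — the Series B shares did not give the required vote.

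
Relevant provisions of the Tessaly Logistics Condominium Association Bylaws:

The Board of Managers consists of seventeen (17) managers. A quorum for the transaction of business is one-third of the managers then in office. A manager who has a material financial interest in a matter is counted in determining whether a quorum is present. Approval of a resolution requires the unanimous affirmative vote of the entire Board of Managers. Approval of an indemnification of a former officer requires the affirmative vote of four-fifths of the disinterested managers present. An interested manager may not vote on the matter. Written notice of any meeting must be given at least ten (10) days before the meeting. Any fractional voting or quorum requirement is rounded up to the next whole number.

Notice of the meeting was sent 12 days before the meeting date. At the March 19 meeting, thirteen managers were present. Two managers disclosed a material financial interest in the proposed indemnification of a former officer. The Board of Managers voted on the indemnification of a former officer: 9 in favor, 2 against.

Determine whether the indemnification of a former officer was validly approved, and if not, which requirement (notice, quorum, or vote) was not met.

Valid — all requirements satisfied.

Notice: 12 days given; 10 required (12 ≥ 10). Satisfied.
Quorum: 13 present (interested managers count toward quorum); quorum is 6. Satisfied.
Vote: the indemnification of a former officer requires four-fifths of the disinterested managers present (13 − 2 = 11). 4/5 of 11 = 8.80, rounded up to 9, so 9 affirmative votes are needed; 9 voted in favor. Satisfied.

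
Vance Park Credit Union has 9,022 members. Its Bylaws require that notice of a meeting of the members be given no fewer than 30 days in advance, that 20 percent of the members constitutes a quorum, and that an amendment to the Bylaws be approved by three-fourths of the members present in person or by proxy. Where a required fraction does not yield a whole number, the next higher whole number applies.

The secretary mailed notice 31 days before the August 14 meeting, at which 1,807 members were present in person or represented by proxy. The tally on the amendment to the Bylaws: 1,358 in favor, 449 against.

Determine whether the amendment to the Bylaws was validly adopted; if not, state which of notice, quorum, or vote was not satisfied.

Notice: 31 days given; 30 required. Satisfied.
Quorum: 20% of 9,022 = 1,804.40, rounded up to 1,805; 1,807 present. Satisfied.
Vote: requires three-fourths of those present (1,807); 3/4 of 1807 = 1355.25, rounded up to 1356, so 1,356 needed; 1,358 in favor. Satisfied.

Valid — all requirements satisfied.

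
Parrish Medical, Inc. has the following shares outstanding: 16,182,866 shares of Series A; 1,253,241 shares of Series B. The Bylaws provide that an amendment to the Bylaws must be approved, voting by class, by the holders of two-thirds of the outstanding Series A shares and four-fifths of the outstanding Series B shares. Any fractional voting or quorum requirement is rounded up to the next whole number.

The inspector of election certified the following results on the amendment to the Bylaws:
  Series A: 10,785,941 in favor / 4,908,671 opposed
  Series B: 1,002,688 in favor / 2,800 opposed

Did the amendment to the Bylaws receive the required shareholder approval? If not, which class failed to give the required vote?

Not approved — the Series A shares did not give the required vote.

Series A: 2/3 of 16182866 = 10788577.33, rounded up to 10788578; 10,788,578 required, 10,785,941 in favor — not approved.
Series B: 4/5 of 1253241 = 1002592.80, rounded up to 1002593; 1,002,593 required, 1,002,688 in favor — approved.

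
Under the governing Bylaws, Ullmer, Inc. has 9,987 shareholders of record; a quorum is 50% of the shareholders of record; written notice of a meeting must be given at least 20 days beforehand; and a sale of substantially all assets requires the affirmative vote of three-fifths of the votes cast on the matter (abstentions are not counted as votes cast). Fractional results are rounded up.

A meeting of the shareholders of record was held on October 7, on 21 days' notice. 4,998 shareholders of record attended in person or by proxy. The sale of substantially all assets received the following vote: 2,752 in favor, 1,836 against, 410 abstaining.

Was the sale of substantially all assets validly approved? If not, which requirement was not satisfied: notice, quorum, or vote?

Notice: 21 days given; 20 required. Satisfied.
Quorum: 50% of 9,987 = 4,993.50, rounded up to 4,994; 4,998 present. Satisfied.
Vote: requires three-fifths of the votes cast (4,998 − 410 abstaining = 4,588); 3/5 of 4588 = 2752.80, rounded up to 2753, so 2,753 needed; 2,752 in favor. Not satisfied.

Invalid — vote requirement not satisfied.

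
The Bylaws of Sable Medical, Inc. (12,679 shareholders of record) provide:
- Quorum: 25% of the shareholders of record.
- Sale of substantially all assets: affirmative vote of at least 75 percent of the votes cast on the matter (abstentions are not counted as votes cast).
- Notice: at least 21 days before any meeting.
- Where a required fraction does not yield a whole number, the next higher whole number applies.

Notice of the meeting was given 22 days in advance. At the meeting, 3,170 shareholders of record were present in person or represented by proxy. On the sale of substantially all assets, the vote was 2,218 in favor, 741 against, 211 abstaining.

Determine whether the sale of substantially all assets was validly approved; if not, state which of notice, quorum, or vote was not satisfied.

Invalid — vote requirement not satisfied.

Notice: 22 days given; 21 required. Satisfied.
Quorum: 25% of 12,679 = 3,169.75, rounded up to 3,170; 3,170 present. Satisfied.
Vote: requires three-fourths of the votes cast (3,170 − 211 abstaining = 2,959); 3/4 of 2959 = 2219.25, rounded up to 2220, so 2,220 needed; 2,218 in favor. Not satisfied.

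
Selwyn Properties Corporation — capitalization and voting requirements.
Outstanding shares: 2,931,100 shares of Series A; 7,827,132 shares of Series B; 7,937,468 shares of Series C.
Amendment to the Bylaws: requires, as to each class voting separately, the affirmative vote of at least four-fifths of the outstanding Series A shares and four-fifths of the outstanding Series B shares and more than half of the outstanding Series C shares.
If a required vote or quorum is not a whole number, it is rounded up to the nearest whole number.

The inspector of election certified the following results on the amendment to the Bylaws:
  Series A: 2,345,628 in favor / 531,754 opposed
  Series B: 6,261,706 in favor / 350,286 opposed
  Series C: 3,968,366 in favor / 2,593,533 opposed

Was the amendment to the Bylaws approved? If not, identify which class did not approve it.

Series A: 4/5 of 2931100 = 2344880; 2,344,880 required, 2,345,628 in favor — approved.
Series B: 4/5 of 7827132 = 6261705.60, rounded up to 6261706; 6,261,706 required, 6,261,706 in favor — approved.
Series C: a majority of 7937468 is 3968735; 3,968,735 required, 3,968,366 in favor — not approved.

Not approved — the Series C shares did not give the required vote.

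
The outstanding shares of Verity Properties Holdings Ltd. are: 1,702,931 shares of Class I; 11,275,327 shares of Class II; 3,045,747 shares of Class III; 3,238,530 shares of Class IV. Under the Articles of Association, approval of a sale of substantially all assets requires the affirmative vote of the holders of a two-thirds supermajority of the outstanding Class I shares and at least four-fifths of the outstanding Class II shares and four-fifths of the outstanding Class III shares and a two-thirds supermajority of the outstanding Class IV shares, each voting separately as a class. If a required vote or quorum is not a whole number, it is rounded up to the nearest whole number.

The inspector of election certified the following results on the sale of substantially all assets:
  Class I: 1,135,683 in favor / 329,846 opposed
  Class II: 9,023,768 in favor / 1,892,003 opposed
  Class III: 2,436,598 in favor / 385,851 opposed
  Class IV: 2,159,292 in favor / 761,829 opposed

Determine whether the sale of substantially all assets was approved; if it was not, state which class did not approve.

Approved — every class gave the required vote.

Class I: 2/3 of 1702931 = 1135287.33, rounded up to 1135288; 1,135,288 required, 1,135,683 in favor — approved.
Class II: 4/5 of 11275327 = 9020261.60, rounded up to 9020262; 9,020,262 required, 9,023,768 in favor — approved.
Class III: 4/5 of 3045747 = 2436597.60, rounded up to 2436598; 2,436,598 required, 2,436,598 in favor — approved.
Class IV: 2/3 of 3238530 = 2159020; 2,159,020 required, 2,159,292 in favor — approved.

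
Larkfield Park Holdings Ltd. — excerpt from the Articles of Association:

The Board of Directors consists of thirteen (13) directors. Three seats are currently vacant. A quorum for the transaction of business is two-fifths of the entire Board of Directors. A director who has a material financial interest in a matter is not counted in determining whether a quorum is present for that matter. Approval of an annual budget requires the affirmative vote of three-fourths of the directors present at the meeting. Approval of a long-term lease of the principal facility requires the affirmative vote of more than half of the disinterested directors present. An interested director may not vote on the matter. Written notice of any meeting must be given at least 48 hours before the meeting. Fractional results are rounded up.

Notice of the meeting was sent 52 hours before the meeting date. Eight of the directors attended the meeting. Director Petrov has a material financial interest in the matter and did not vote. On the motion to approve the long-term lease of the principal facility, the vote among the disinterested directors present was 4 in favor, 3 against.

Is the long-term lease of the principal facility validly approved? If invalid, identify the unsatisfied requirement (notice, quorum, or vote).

Valid — all requirements satisfied.

Notice: 52 hours given; 48 required (52 ≥ 48). Satisfied.
Quorum: 8 present, but the 1 interested director does not count, leaving 7. Quorum is 6. Satisfied.
Vote: the long-term lease of the principal facility requires a majority of the disinterested directors present (8 − 1 = 7). A majority of 7 is 4, so 4 affirmative votes are needed; 4 voted in favor. Satisfied.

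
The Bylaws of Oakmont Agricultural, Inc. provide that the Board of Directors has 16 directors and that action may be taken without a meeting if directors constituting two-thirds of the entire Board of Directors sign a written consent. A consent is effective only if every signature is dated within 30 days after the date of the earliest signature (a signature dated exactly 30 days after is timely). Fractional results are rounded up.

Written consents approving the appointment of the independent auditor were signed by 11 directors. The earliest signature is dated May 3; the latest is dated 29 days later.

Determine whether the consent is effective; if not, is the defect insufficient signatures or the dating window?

Signatures required: two-thirds of 16 — 2/3 of 16 = 10.67, rounded up to 11, so 11 needed; 11 signed. Sufficient.
Dating window: the latest signature is 29 days after the earliest; the limit is 30 days. Within the window.

Effective — both the signature and dating-window requirements are satisfied.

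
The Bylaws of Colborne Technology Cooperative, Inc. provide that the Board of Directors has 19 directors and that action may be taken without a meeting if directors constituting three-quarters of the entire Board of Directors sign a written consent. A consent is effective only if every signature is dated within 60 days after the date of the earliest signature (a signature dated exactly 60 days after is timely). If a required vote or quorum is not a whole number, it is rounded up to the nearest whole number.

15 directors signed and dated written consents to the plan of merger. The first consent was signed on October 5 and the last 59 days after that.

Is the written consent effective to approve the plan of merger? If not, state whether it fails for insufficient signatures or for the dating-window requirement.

Signatures required: three-quarters of 19 — 3/4 of 19 = 14.25, rounded up to 15, so 15 needed; 15 signed. Sufficient.
Dating window: the latest signature is 59 days after the earliest; the limit is 60 days. Within the window.

Effective — both the signature and dating-window requirements are satisfied.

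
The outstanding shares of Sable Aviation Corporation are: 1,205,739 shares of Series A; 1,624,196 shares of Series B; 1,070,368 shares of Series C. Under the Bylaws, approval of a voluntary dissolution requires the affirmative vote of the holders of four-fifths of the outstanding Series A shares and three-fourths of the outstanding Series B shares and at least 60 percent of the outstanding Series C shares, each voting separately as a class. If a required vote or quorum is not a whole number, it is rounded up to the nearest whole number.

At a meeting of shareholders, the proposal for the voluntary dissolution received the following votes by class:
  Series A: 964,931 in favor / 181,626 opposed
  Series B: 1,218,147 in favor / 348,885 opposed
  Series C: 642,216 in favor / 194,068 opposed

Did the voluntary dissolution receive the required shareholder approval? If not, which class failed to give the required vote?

Series A: 4/5 of 1205739 = 964591.20, rounded up to 964592; 964,592 required, 964,931 in favor — approved.
Series B: 3/4 of 1624196 = 1218147; 1,218,147 required, 1,218,147 in favor — approved.
Series C: 3/5 of 1070368 = 642220.80, rounded up to 642221; 642,221 required, 642,216 in favor — not approved.

Not approved — the Series C shares did not give the required vote.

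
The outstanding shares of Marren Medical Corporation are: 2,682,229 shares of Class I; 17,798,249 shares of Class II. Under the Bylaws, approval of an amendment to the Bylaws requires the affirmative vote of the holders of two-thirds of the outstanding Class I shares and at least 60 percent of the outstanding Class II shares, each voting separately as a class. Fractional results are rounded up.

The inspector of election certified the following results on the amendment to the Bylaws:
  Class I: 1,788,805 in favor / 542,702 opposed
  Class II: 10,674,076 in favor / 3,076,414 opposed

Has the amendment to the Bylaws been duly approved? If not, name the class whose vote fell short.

Class I: 2/3 of 2682229 = 1788152.67, rounded up to 1788153; 1,788,153 required, 1,788,805 in favor — approved.
Class II: 3/5 of 17798249 = 10678949.40, rounded up to 10678950; 10,678,950 required, 10,674,076 in favor — not approved.

Not approved — the Class II shares did not give the required vote.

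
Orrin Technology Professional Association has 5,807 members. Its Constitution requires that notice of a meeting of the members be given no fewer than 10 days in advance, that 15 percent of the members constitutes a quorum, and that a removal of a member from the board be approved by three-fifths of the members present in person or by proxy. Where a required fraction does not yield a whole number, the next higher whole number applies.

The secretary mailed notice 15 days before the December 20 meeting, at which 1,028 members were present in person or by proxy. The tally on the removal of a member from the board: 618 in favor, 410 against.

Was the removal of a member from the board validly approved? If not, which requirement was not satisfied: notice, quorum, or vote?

Notice: 15 days given; 10 required. Satisfied.
Quorum: 15% of 5,807 = 871.05, rounded up to 872; 1,028 present. Satisfied.
Vote: requires three-fifths of those present (1,028); 3/5 of 1028 = 616.80, rounded up to 617, so 617 needed; 618 in favor. Satisfied.

Valid — all requirements satisfied.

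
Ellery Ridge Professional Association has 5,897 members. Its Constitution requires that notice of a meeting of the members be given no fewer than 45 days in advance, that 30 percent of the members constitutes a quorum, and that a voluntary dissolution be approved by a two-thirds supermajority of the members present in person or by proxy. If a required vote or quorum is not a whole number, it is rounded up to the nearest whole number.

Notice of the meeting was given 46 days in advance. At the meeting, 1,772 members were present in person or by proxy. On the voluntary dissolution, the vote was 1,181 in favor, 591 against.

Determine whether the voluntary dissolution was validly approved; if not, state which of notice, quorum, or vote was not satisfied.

Invalid — vote requirement not satisfied.

Notice: 46 days given; 45 required. Satisfied.
Quorum: 30% of 5,897 = 1,769.10, rounded up to 1,770; 1,772 present. Satisfied.
Vote: requires two-thirds of those present (1,772); 2/3 of 1772 = 1181.33, rounded up to 1182, so 1,182 needed; 1,181 in favor. Not satisfied.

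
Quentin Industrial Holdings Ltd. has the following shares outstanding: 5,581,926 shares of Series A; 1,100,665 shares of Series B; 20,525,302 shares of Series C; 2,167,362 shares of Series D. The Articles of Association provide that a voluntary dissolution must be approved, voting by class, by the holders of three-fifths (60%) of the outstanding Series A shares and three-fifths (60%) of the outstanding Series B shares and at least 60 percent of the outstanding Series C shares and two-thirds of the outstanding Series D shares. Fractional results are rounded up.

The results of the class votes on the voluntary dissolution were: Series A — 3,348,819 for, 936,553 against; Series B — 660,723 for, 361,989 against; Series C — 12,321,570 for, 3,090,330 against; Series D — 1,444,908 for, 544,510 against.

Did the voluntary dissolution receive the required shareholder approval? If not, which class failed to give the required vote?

Not approved — the Series A shares did not give the required vote.

Series A: 3/5 of 5581926 = 3349155.60, rounded up to 3349156; 3,349,156 required, 3,348,819 in favor — not approved.
Series B: 3/5 of 1100665 = 660399; 660,399 required, 660,723 in favor — approved.
Series C: 3/5 of 20525302 = 12315181.20, rounded up to 12315182; 12,315,182 required, 12,321,570 in favor — approved.
Series D: 2/3 of 2167362 = 1444908; 1,444,908 required, 1,444,908 in favor — approved.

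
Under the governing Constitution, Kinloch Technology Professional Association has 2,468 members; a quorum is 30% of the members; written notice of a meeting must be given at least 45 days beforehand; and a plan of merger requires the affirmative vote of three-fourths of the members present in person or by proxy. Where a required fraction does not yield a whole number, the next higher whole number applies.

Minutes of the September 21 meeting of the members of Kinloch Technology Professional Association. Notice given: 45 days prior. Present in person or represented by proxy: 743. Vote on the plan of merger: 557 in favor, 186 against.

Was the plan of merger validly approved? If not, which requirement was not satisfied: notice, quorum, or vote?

Notice: 45 days given; 45 required. Satisfied.
Quorum: 30% of 2,468 = 740.40, rounded up to 741; 743 present. Satisfied.
Vote: requires three-fourths of those present (743); 3/4 of 743 = 557.25, rounded up to 558, so 558 needed; 557 in favor. Not satisfied.

Invalid — vote requirement not satisfied.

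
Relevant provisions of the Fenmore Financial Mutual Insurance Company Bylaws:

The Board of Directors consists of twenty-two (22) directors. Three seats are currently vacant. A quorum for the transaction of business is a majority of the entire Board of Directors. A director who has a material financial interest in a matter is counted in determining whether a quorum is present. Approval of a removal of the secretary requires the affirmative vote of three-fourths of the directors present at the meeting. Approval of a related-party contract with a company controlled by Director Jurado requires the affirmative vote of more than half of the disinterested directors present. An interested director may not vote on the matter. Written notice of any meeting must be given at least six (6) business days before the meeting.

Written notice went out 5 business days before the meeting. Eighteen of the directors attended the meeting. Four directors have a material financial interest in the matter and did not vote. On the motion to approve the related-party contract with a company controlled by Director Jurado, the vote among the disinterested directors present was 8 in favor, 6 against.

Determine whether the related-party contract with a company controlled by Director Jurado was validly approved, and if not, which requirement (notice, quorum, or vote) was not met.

Notice: 5 business days given; 6 required (5 < 6). Not satisfied.
Quorum: 18 present (interested directors count toward quorum); quorum is 12. Satisfied.
Vote: the related-party contract with a company controlled by Director Jurado requires a majority of the disinterested directors present (18 − 4 = 14). A majority of 14 is 8, so 8 affirmative votes are needed; 8 voted in favor. Satisfied.

Invalid — notice requirement not satisfied.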